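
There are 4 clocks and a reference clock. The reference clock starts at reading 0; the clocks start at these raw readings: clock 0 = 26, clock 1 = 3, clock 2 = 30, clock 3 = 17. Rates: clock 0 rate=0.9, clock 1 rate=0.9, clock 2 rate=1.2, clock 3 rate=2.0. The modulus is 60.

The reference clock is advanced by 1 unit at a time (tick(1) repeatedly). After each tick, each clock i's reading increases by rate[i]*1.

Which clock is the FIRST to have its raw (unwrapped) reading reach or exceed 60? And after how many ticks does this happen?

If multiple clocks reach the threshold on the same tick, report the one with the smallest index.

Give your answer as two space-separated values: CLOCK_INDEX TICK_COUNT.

Answer: 3 22

Derivation:
clock 0: start=26, rate=0.9, needs 60-26 = 34; ticks = ceil(34/0.9) = ceil(37.7778) = 38; reading at tick 38 = 26 + 0.9*38 = 60.2000
clock 1: start=3, rate=0.9, needs 60-3 = 57; ticks = ceil(57/0.9) = ceil(63.3333) = 64; reading at tick 64 = 3 + 0.9*64 = 60.6000
clock 2: start=30, rate=1.2, needs 60-30 = 30; ticks = ceil(30/1.2) = ceil(25.0000) = 25; reading at tick 25 = 30 + 1.2*25 = 60.0000
clock 3: start=17, rate=2.0, needs 60-17 = 43; ticks = ceil(43/2.0) = ceil(21.5000) = 22; reading at tick 22 = 17 + 2.0*22 = 61.0000
Minimum tick count = 22; winners = [3]; smallest index = 3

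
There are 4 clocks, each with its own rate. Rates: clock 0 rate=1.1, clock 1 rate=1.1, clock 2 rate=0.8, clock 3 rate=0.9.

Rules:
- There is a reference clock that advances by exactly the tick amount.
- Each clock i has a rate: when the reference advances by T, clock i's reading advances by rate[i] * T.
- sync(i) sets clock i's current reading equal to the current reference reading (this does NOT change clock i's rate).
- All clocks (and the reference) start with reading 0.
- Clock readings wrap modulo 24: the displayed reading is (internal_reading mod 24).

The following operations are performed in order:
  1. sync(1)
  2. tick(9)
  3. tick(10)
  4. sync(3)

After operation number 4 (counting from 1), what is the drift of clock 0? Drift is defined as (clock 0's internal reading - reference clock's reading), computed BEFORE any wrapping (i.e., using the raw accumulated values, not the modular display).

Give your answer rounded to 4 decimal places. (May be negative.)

Answer: 1.9000

Derivation:
After op 1 sync(1): ref=0.0000 raw=[0.0000 0.0000 0.0000 0.0000]
After op 2 tick(9): ref=9.0000 raw=[9.9000 9.9000 7.2000 8.1000]
After op 3 tick(10): ref=19.0000 raw=[20.9000 20.9000 15.2000 17.1000]
After op 4 sync(3): ref=19.0000 raw=[20.9000 20.9000 15.2000 19.0000]
Drift of clock 0 after op 4: 20.9000 - 19.0000 = 1.9000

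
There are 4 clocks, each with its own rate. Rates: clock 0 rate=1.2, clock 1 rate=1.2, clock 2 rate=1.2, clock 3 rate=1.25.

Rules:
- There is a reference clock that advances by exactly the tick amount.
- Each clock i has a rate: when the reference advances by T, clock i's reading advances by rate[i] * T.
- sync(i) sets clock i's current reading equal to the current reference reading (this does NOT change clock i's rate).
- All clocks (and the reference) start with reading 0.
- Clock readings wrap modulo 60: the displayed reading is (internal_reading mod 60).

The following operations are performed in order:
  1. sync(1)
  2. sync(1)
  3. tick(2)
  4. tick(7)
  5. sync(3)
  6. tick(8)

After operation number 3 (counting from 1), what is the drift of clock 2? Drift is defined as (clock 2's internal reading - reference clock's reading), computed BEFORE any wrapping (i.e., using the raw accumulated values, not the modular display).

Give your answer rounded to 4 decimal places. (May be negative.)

After op 1 sync(1): ref=0.0000 raw=[0.0000 0.0000 0.0000 0.0000]
After op 2 sync(1): ref=0.0000 raw=[0.0000 0.0000 0.0000 0.0000]
After op 3 tick(2): ref=2.0000 raw=[2.4000 2.4000 2.4000 2.5000]
Drift of clock 2 after op 3: 2.4000 - 2.0000 = 0.4000

Answer: 0.4000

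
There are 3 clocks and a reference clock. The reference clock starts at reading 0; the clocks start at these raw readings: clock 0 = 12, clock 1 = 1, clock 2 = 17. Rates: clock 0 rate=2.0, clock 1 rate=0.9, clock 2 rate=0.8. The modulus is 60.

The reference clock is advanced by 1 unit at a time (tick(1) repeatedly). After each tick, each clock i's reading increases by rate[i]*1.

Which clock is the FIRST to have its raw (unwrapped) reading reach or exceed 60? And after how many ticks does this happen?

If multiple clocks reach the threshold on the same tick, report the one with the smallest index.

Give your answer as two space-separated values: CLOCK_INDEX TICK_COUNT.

clock 0: start=12, rate=2.0, needs 60-12 = 48; ticks = ceil(48/2.0) = ceil(24.0000) = 24; reading at tick 24 = 12 + 2.0*24 = 60.0000
clock 1: start=1, rate=0.9, needs 60-1 = 59; ticks = ceil(59/0.9) = ceil(65.5556) = 66; reading at tick 66 = 1 + 0.9*66 = 60.4000
clock 2: start=17, rate=0.8, needs 60-17 = 43; ticks = ceil(43/0.8) = ceil(53.7500) = 54; reading at tick 54 = 17 + 0.8*54 = 60.2000
Minimum tick count = 24; winners = [0]; smallest index = 0

Answer: 0 24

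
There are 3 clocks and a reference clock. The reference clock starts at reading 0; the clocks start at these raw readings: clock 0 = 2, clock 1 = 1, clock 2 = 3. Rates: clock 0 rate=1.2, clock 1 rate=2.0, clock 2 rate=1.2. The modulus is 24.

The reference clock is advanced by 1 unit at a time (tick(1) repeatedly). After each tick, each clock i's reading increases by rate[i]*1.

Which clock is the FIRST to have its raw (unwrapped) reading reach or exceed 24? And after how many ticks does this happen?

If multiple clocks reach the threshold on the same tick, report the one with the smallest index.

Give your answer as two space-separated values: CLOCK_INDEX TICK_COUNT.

Answer: 1 12

Derivation:
clock 0: start=2, rate=1.2, needs 24-2 = 22; ticks = ceil(22/1.2) = ceil(18.3333) = 19; reading at tick 19 = 2 + 1.2*19 = 24.8000
clock 1: start=1, rate=2.0, needs 24-1 = 23; ticks = ceil(23/2.0) = ceil(11.5000) = 12; reading at tick 12 = 1 + 2.0*12 = 25.0000
clock 2: start=3, rate=1.2, needs 24-3 = 21; ticks = ceil(21/1.2) = ceil(17.5000) = 18; reading at tick 18 = 3 + 1.2*18 = 24.6000
Minimum tick count = 12; winners = [1]; smallest index = 1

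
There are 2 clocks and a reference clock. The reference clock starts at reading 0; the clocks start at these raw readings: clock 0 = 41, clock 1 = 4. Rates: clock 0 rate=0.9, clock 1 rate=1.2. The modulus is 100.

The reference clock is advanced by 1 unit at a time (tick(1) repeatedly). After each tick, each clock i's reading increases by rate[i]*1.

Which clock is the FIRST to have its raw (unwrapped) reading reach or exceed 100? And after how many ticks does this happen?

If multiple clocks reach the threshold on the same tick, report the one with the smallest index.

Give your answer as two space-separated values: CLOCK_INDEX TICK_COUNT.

clock 0: start=41, rate=0.9, needs 100-41 = 59; ticks = ceil(59/0.9) = ceil(65.5556) = 66; reading at tick 66 = 41 + 0.9*66 = 100.4000
clock 1: start=4, rate=1.2, needs 100-4 = 96; ticks = ceil(96/1.2) = ceil(80.0000) = 80; reading at tick 80 = 4 + 1.2*80 = 100.0000
Minimum tick count = 66; winners = [0]; smallest index = 0

Answer: 0 66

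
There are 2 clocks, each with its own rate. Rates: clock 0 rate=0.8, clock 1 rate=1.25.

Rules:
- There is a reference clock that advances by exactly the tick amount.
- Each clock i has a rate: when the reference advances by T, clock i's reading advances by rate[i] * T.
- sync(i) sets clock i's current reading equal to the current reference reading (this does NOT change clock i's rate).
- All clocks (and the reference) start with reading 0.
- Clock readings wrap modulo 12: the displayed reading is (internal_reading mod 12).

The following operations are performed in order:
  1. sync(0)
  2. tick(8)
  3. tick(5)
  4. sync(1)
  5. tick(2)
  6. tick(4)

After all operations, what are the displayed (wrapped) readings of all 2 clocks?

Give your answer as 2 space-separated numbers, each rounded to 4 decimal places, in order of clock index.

Answer: 3.2000 8.5000

Derivation:
After op 1 sync(0): ref=0.0000 raw=[0.0000 0.0000]
After op 2 tick(8): ref=8.0000 raw=[6.4000 10.0000]
After op 3 tick(5): ref=13.0000 raw=[10.4000 16.2500]
After op 4 sync(1): ref=13.0000 raw=[10.4000 13.0000]
After op 5 tick(2): ref=15.0000 raw=[12.0000 15.5000]
After op 6 tick(4): ref=19.0000 raw=[15.2000 20.5000]
Wrap final raw readings (mod 12): 15.2000 mod 12 = 3.2000; 20.5000 mod 12 = 8.5000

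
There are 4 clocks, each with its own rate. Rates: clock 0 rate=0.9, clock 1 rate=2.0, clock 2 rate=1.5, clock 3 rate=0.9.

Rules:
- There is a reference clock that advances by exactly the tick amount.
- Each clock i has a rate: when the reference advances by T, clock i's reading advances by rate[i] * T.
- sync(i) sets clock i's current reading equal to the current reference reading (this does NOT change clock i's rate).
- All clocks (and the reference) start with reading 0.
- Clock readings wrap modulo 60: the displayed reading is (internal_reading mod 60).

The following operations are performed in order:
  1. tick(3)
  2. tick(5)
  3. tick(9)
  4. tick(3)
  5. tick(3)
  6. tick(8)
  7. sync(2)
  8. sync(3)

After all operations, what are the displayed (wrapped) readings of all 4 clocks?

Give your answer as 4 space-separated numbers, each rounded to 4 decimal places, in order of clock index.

Answer: 27.9000 2.0000 31.0000 31.0000

Derivation:
After op 1 tick(3): ref=3.0000 raw=[2.7000 6.0000 4.5000 2.7000]
After op 2 tick(5): ref=8.0000 raw=[7.2000 16.0000 12.0000 7.2000]
After op 3 tick(9): ref=17.0000 raw=[15.3000 34.0000 25.5000 15.3000]
After op 4 tick(3): ref=20.0000 raw=[18.0000 40.0000 30.0000 18.0000]
After op 5 tick(3): ref=23.0000 raw=[20.7000 46.0000 34.5000 20.7000]
After op 6 tick(8): ref=31.0000 raw=[27.9000 62.0000 46.5000 27.9000]
After op 7 sync(2): ref=31.0000 raw=[27.9000 62.0000 31.0000 27.9000]
After op 8 sync(3): ref=31.0000 raw=[27.9000 62.0000 31.0000 31.0000]
Wrap final raw readings (mod 60): 27.9000 mod 60 = 27.9000; 62.0000 mod 60 = 2.0000; 31.0000 mod 60 = 31.0000; 31.0000 mod 60 = 31.0000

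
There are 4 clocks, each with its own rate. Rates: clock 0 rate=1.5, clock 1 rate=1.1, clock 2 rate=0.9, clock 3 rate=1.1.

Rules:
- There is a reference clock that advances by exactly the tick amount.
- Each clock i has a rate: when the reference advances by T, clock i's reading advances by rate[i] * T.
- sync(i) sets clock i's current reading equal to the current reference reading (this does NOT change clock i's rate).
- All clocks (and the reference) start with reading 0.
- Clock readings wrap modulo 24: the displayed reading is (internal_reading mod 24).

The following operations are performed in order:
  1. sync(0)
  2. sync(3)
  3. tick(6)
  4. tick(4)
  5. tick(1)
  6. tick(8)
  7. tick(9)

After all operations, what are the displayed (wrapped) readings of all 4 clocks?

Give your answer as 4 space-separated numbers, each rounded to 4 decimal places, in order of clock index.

After op 1 sync(0): ref=0.0000 raw=[0.0000 0.0000 0.0000 0.0000]
After op 2 sync(3): ref=0.0000 raw=[0.0000 0.0000 0.0000 0.0000]
After op 3 tick(6): ref=6.0000 raw=[9.0000 6.6000 5.4000 6.6000]
After op 4 tick(4): ref=10.0000 raw=[15.0000 11.0000 9.0000 11.0000]
After op 5 tick(1): ref=11.0000 raw=[16.5000 12.1000 9.9000 12.1000]
After op 6 tick(8): ref=19.0000 raw=[28.5000 20.9000 17.1000 20.9000]
After op 7 tick(9): ref=28.0000 raw=[42.0000 30.8000 25.2000 30.8000]
Wrap final raw readings (mod 24): 42.0000 mod 24 = 18.0000; 30.8000 mod 24 = 6.8000; 25.2000 mod 24 = 1.2000; 30.8000 mod 24 = 6.8000

Answer: 18.0000 6.8000 1.2000 6.8000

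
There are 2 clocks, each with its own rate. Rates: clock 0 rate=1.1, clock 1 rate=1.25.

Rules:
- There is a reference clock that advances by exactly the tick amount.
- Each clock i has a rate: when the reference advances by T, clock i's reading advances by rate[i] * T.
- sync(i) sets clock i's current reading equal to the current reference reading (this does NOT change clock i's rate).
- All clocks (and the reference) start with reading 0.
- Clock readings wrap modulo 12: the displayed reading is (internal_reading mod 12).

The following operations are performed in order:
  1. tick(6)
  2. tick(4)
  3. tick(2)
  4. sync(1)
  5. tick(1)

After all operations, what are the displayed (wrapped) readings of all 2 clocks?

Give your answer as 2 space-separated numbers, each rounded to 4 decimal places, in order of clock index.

Answer: 2.3000 1.2500

Derivation:
After op 1 tick(6): ref=6.0000 raw=[6.6000 7.5000]
After op 2 tick(4): ref=10.0000 raw=[11.0000 12.5000]
After op 3 tick(2): ref=12.0000 raw=[13.2000 15.0000]
After op 4 sync(1): ref=12.0000 raw=[13.2000 12.0000]
After op 5 tick(1): ref=13.0000 raw=[14.3000 13.2500]
Wrap final raw readings (mod 12): 14.3000 mod 12 = 2.3000; 13.2500 mod 12 = 1.2500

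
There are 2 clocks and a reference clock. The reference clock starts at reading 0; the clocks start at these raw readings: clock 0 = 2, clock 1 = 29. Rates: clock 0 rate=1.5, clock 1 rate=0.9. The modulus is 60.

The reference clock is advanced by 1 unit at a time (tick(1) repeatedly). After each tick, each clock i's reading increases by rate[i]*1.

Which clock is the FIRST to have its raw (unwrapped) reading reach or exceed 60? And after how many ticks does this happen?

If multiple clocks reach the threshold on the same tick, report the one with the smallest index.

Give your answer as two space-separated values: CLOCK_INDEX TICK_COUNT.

clock 0: start=2, rate=1.5, needs 60-2 = 58; ticks = ceil(58/1.5) = ceil(38.6667) = 39; reading at tick 39 = 2 + 1.5*39 = 60.5000
clock 1: start=29, rate=0.9, needs 60-29 = 31; ticks = ceil(31/0.9) = ceil(34.4444) = 35; reading at tick 35 = 29 + 0.9*35 = 60.5000
Minimum tick count = 35; winners = [1]; smallest index = 1

Answer: 1 35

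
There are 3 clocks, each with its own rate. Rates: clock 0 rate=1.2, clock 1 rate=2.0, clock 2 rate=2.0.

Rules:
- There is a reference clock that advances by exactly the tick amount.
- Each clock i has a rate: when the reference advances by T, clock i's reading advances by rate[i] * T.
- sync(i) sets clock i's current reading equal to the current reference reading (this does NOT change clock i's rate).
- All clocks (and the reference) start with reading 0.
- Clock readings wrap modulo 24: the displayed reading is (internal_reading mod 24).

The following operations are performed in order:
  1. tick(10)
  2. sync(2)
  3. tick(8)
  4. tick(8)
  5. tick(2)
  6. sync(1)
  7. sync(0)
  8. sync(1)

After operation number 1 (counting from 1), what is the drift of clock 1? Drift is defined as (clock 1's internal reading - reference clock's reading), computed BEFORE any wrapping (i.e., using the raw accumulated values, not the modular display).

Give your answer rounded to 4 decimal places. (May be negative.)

After op 1 tick(10): ref=10.0000 raw=[12.0000 20.0000 20.0000]
Drift of clock 1 after op 1: 20.0000 - 10.0000 = 10.0000

Answer: 10.0000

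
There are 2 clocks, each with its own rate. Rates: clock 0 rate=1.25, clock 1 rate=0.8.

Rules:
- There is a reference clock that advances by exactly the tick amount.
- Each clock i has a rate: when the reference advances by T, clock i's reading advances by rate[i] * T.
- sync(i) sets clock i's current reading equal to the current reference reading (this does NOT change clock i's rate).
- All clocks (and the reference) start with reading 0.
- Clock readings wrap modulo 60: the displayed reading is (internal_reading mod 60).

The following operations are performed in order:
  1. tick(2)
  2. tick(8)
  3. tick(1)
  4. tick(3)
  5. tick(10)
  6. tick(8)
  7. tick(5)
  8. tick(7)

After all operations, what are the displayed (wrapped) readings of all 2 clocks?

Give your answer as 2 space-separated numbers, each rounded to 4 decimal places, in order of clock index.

After op 1 tick(2): ref=2.0000 raw=[2.5000 1.6000]
After op 2 tick(8): ref=10.0000 raw=[12.5000 8.0000]
After op 3 tick(1): ref=11.0000 raw=[13.7500 8.8000]
After op 4 tick(3): ref=14.0000 raw=[17.5000 11.2000]
After op 5 tick(10): ref=24.0000 raw=[30.0000 19.2000]
After op 6 tick(8): ref=32.0000 raw=[40.0000 25.6000]
After op 7 tick(5): ref=37.0000 raw=[46.2500 29.6000]
After op 8 tick(7): ref=44.0000 raw=[55.0000 35.2000]
Wrap final raw readings (mod 60): 55.0000 mod 60 = 55.0000; 35.2000 mod 60 = 35.2000

Answer: 55.0000 35.2000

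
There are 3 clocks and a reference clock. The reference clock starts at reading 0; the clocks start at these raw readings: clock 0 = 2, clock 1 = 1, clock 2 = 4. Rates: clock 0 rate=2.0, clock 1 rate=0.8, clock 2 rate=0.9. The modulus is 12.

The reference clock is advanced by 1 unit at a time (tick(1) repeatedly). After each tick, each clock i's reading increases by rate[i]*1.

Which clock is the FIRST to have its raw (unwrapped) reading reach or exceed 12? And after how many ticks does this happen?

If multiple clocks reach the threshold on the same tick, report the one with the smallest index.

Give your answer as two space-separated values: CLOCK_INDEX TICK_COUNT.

clock 0: start=2, rate=2.0, needs 12-2 = 10; ticks = ceil(10/2.0) = ceil(5.0000) = 5; reading at tick 5 = 2 + 2.0*5 = 12.0000
clock 1: start=1, rate=0.8, needs 12-1 = 11; ticks = ceil(11/0.8) = ceil(13.7500) = 14; reading at tick 14 = 1 + 0.8*14 = 12.2000
clock 2: start=4, rate=0.9, needs 12-4 = 8; ticks = ceil(8/0.9) = ceil(8.8889) = 9; reading at tick 9 = 4 + 0.9*9 = 12.1000
Minimum tick count = 5; winners = [0]; smallest index = 0

Answer: 0 5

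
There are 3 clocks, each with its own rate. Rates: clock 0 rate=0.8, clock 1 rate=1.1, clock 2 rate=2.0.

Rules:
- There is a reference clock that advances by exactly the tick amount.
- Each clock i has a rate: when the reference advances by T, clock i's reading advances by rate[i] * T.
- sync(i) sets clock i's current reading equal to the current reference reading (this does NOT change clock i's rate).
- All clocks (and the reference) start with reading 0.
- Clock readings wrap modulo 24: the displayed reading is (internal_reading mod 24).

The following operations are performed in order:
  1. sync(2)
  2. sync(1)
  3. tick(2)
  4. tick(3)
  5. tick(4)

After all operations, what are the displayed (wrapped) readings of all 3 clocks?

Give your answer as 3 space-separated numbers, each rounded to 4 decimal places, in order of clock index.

Answer: 7.2000 9.9000 18.0000

Derivation:
After op 1 sync(2): ref=0.0000 raw=[0.0000 0.0000 0.0000]
After op 2 sync(1): ref=0.0000 raw=[0.0000 0.0000 0.0000]
After op 3 tick(2): ref=2.0000 raw=[1.6000 2.2000 4.0000]
After op 4 tick(3): ref=5.0000 raw=[4.0000 5.5000 10.0000]
After op 5 tick(4): ref=9.0000 raw=[7.2000 9.9000 18.0000]
Wrap final raw readings (mod 24): 7.2000 mod 24 = 7.2000; 9.9000 mod 24 = 9.9000; 18.0000 mod 24 = 18.0000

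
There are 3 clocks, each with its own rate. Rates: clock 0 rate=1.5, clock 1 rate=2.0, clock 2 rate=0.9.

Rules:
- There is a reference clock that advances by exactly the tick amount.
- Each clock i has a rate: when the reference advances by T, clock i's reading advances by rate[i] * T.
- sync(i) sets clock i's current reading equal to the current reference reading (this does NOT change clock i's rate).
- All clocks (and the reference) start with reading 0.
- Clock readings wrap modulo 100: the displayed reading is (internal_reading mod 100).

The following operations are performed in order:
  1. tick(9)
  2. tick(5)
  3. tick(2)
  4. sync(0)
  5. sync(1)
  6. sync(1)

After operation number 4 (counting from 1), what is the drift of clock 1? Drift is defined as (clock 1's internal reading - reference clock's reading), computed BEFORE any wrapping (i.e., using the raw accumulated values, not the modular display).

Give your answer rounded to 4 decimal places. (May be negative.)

After op 1 tick(9): ref=9.0000 raw=[13.5000 18.0000 8.1000]
After op 2 tick(5): ref=14.0000 raw=[21.0000 28.0000 12.6000]
After op 3 tick(2): ref=16.0000 raw=[24.0000 32.0000 14.4000]
After op 4 sync(0): ref=16.0000 raw=[16.0000 32.0000 14.4000]
Drift of clock 1 after op 4: 32.0000 - 16.0000 = 16.0000

Answer: 16.0000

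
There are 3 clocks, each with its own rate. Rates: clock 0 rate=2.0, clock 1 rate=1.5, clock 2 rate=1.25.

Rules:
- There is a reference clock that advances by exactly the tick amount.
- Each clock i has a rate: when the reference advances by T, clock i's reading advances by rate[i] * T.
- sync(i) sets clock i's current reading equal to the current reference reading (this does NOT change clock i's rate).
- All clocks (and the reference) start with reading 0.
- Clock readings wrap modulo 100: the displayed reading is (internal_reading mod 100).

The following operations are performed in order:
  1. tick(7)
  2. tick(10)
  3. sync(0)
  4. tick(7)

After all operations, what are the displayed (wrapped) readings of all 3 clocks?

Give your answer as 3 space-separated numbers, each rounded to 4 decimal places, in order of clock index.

Answer: 31.0000 36.0000 30.0000

Derivation:
After op 1 tick(7): ref=7.0000 raw=[14.0000 10.5000 8.7500]
After op 2 tick(10): ref=17.0000 raw=[34.0000 25.5000 21.2500]
After op 3 sync(0): ref=17.0000 raw=[17.0000 25.5000 21.2500]
After op 4 tick(7): ref=24.0000 raw=[31.0000 36.0000 30.0000]
Wrap final raw readings (mod 100): 31.0000 mod 100 = 31.0000; 36.0000 mod 100 = 36.0000; 30.0000 mod 100 = 30.0000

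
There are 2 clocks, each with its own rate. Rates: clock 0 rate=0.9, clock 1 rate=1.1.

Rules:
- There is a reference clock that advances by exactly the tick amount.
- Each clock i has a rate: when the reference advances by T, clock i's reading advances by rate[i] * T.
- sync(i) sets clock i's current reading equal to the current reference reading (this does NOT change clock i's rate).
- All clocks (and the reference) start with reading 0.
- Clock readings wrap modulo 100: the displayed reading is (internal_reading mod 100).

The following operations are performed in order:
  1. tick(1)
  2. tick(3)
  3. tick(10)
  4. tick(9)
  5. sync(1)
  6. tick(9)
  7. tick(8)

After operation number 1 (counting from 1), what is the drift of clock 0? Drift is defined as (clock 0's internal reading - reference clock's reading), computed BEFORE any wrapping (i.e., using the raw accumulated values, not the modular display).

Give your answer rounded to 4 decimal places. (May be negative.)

After op 1 tick(1): ref=1.0000 raw=[0.9000 1.1000]
Drift of clock 0 after op 1: 0.9000 - 1.0000 = -0.1000

Answer: -0.1000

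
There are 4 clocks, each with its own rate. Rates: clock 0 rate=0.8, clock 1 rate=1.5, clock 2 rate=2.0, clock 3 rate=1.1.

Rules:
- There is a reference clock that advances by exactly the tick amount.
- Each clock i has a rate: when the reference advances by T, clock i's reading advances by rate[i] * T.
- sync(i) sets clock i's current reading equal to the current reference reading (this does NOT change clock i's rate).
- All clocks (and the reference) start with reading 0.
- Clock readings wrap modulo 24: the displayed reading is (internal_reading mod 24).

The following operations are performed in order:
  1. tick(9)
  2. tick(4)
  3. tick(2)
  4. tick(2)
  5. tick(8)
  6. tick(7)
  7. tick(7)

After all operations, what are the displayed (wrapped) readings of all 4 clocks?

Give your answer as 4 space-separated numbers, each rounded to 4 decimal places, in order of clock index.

After op 1 tick(9): ref=9.0000 raw=[7.2000 13.5000 18.0000 9.9000]
After op 2 tick(4): ref=13.0000 raw=[10.4000 19.5000 26.0000 14.3000]
After op 3 tick(2): ref=15.0000 raw=[12.0000 22.5000 30.0000 16.5000]
After op 4 tick(2): ref=17.0000 raw=[13.6000 25.5000 34.0000 18.7000]
After op 5 tick(8): ref=25.0000 raw=[20.0000 37.5000 50.0000 27.5000]
After op 6 tick(7): ref=32.0000 raw=[25.6000 48.0000 64.0000 35.2000]
After op 7 tick(7): ref=39.0000 raw=[31.2000 58.5000 78.0000 42.9000]
Wrap final raw readings (mod 24): 31.2000 mod 24 = 7.2000; 58.5000 mod 24 = 10.5000; 78.0000 mod 24 = 6.0000; 42.9000 mod 24 = 18.9000

Answer: 7.2000 10.5000 6.0000 18.9000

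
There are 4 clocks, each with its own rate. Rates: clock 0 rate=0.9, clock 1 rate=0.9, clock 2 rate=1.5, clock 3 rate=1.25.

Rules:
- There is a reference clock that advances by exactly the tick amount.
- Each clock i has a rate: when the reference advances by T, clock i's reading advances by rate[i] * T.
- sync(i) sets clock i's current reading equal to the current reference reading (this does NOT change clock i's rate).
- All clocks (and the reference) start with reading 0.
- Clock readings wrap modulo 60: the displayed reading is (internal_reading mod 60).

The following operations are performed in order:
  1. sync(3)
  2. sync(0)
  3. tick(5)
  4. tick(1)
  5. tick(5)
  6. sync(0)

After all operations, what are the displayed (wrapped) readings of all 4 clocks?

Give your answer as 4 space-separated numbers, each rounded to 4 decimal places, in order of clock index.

Answer: 11.0000 9.9000 16.5000 13.7500

Derivation:
After op 1 sync(3): ref=0.0000 raw=[0.0000 0.0000 0.0000 0.0000]
After op 2 sync(0): ref=0.0000 raw=[0.0000 0.0000 0.0000 0.0000]
After op 3 tick(5): ref=5.0000 raw=[4.5000 4.5000 7.5000 6.2500]
After op 4 tick(1): ref=6.0000 raw=[5.4000 5.4000 9.0000 7.5000]
After op 5 tick(5): ref=11.0000 raw=[9.9000 9.9000 16.5000 13.7500]
After op 6 sync(0): ref=11.0000 raw=[11.0000 9.9000 16.5000 13.7500]
Wrap final raw readings (mod 60): 11.0000 mod 60 = 11.0000; 9.9000 mod 60 = 9.9000; 16.5000 mod 60 = 16.5000; 13.7500 mod 60 = 13.7500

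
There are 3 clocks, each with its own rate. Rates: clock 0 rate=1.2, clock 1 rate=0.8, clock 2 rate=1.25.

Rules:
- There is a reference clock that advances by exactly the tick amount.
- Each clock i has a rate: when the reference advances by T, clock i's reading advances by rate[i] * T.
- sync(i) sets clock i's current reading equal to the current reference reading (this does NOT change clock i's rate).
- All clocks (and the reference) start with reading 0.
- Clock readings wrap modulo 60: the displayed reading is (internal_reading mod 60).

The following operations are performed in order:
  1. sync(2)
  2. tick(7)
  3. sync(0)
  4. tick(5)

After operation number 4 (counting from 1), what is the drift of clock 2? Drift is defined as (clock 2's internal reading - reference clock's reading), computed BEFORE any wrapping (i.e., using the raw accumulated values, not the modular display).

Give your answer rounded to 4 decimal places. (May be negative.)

After op 1 sync(2): ref=0.0000 raw=[0.0000 0.0000 0.0000]
After op 2 tick(7): ref=7.0000 raw=[8.4000 5.6000 8.7500]
After op 3 sync(0): ref=7.0000 raw=[7.0000 5.6000 8.7500]
After op 4 tick(5): ref=12.0000 raw=[13.0000 9.6000 15.0000]
Drift of clock 2 after op 4: 15.0000 - 12.0000 = 3.0000

Answer: 3.0000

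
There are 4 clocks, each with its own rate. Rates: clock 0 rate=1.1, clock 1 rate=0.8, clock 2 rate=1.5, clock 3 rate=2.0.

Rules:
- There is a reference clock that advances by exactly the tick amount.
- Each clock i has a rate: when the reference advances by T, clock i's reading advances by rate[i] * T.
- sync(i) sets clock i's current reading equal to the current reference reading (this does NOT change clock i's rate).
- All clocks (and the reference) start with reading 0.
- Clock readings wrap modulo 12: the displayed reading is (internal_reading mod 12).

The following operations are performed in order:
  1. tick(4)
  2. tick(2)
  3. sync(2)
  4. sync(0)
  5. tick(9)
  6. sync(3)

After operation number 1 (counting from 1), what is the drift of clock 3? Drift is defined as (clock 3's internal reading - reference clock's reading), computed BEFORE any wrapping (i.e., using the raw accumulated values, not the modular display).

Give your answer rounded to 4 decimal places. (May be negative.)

Answer: 4.0000

Derivation:
After op 1 tick(4): ref=4.0000 raw=[4.4000 3.2000 6.0000 8.0000]
Drift of clock 3 after op 1: 8.0000 - 4.0000 = 4.0000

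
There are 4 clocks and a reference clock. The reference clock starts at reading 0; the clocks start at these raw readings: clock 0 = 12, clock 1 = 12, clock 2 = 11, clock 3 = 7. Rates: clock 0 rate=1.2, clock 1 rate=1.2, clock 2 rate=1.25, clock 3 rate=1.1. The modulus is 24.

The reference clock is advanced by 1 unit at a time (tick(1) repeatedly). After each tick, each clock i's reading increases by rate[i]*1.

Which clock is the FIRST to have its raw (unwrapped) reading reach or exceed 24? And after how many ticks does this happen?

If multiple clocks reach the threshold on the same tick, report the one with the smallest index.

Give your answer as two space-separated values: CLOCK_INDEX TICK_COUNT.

clock 0: start=12, rate=1.2, needs 24-12 = 12; ticks = ceil(12/1.2) = ceil(10.0000) = 10; reading at tick 10 = 12 + 1.2*10 = 24.0000
clock 1: start=12, rate=1.2, needs 24-12 = 12; ticks = ceil(12/1.2) = ceil(10.0000) = 10; reading at tick 10 = 12 + 1.2*10 = 24.0000
clock 2: start=11, rate=1.25, needs 24-11 = 13; ticks = ceil(13/1.25) = ceil(10.4000) = 11; reading at tick 11 = 11 + 1.25*11 = 24.7500
clock 3: start=7, rate=1.1, needs 24-7 = 17; ticks = ceil(17/1.1) = ceil(15.4545) = 16; reading at tick 16 = 7 + 1.1*16 = 24.6000
Minimum tick count = 10; winners = [0, 1]; smallest index = 0

Answer: 0 10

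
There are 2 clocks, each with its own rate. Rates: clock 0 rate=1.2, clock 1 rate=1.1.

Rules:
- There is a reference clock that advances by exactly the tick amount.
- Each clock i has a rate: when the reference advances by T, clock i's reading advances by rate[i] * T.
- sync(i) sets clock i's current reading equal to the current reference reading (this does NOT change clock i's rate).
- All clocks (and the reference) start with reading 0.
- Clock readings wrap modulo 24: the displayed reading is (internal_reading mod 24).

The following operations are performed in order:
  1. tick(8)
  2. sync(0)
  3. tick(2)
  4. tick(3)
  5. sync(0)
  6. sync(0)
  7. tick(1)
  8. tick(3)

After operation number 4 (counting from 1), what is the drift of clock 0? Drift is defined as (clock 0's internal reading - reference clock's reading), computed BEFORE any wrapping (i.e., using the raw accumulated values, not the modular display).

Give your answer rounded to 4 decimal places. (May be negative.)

Answer: 1.0000

Derivation:
After op 1 tick(8): ref=8.0000 raw=[9.6000 8.8000]
After op 2 sync(0): ref=8.0000 raw=[8.0000 8.8000]
After op 3 tick(2): ref=10.0000 raw=[10.4000 11.0000]
After op 4 tick(3): ref=13.0000 raw=[14.0000 14.3000]
Drift of clock 0 after op 4: 14.0000 - 13.0000 = 1.0000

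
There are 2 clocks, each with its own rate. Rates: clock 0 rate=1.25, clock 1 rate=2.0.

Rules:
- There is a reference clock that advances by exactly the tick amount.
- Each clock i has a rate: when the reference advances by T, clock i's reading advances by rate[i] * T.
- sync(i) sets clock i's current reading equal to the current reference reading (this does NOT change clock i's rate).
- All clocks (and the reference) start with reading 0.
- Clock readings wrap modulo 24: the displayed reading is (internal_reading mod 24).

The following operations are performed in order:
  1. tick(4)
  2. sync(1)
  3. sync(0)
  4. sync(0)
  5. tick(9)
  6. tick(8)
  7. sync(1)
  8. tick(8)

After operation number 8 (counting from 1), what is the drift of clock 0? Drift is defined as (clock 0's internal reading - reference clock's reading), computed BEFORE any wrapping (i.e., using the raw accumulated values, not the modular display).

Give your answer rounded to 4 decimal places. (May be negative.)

After op 1 tick(4): ref=4.0000 raw=[5.0000 8.0000]
After op 2 sync(1): ref=4.0000 raw=[5.0000 4.0000]
After op 3 sync(0): ref=4.0000 raw=[4.0000 4.0000]
After op 4 sync(0): ref=4.0000 raw=[4.0000 4.0000]
After op 5 tick(9): ref=13.0000 raw=[15.2500 22.0000]
After op 6 tick(8): ref=21.0000 raw=[25.2500 38.0000]
After op 7 sync(1): ref=21.0000 raw=[25.2500 21.0000]
After op 8 tick(8): ref=29.0000 raw=[35.2500 37.0000]
Drift of clock 0 after op 8: 35.2500 - 29.0000 = 6.2500

Answer: 6.2500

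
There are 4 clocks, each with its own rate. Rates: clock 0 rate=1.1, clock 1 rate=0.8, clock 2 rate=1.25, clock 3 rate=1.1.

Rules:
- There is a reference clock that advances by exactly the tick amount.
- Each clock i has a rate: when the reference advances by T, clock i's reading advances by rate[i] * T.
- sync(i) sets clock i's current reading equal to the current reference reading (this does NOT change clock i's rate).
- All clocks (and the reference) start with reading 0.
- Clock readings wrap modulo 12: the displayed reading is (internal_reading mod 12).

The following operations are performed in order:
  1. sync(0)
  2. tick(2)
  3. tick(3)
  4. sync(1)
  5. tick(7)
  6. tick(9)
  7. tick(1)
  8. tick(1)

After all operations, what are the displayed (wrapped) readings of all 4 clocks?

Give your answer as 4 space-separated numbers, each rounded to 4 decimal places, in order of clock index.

Answer: 1.3000 7.4000 4.7500 1.3000

Derivation:
After op 1 sync(0): ref=0.0000 raw=[0.0000 0.0000 0.0000 0.0000]
After op 2 tick(2): ref=2.0000 raw=[2.2000 1.6000 2.5000 2.2000]
After op 3 tick(3): ref=5.0000 raw=[5.5000 4.0000 6.2500 5.5000]
After op 4 sync(1): ref=5.0000 raw=[5.5000 5.0000 6.2500 5.5000]
After op 5 tick(7): ref=12.0000 raw=[13.2000 10.6000 15.0000 13.2000]
After op 6 tick(9): ref=21.0000 raw=[23.1000 17.8000 26.2500 23.1000]
After op 7 tick(1): ref=22.0000 raw=[24.2000 18.6000 27.5000 24.2000]
After op 8 tick(1): ref=23.0000 raw=[25.3000 19.4000 28.7500 25.3000]
Wrap final raw readings (mod 12): 25.3000 mod 12 = 1.3000; 19.4000 mod 12 = 7.4000; 28.7500 mod 12 = 4.7500; 25.3000 mod 12 = 1.3000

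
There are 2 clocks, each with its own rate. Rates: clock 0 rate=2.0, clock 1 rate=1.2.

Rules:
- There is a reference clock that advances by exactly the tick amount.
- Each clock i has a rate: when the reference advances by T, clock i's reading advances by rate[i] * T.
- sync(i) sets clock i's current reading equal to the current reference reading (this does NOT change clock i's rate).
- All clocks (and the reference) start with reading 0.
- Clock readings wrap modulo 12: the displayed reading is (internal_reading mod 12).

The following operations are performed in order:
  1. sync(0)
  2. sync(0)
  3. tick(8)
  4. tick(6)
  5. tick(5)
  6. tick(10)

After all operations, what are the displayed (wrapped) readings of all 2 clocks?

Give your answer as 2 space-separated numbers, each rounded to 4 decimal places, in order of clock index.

Answer: 10.0000 10.8000

Derivation:
After op 1 sync(0): ref=0.0000 raw=[0.0000 0.0000]
After op 2 sync(0): ref=0.0000 raw=[0.0000 0.0000]
After op 3 tick(8): ref=8.0000 raw=[16.0000 9.6000]
After op 4 tick(6): ref=14.0000 raw=[28.0000 16.8000]
After op 5 tick(5): ref=19.0000 raw=[38.0000 22.8000]
After op 6 tick(10): ref=29.0000 raw=[58.0000 34.8000]
Wrap final raw readings (mod 12): 58.0000 mod 12 = 10.0000; 34.8000 mod 12 = 10.8000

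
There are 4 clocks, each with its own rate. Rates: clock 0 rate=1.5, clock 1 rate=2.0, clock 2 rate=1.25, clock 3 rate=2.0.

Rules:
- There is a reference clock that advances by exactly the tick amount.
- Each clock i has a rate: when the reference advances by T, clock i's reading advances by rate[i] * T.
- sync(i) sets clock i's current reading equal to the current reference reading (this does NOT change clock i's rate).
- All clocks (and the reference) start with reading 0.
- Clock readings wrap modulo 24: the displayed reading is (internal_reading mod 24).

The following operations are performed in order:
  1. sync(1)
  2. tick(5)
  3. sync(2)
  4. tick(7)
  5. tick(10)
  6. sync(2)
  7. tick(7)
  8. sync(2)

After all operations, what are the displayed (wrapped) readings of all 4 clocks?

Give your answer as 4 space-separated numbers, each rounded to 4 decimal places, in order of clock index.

Answer: 19.5000 10.0000 5.0000 10.0000

Derivation:
After op 1 sync(1): ref=0.0000 raw=[0.0000 0.0000 0.0000 0.0000]
After op 2 tick(5): ref=5.0000 raw=[7.5000 10.0000 6.2500 10.0000]
After op 3 sync(2): ref=5.0000 raw=[7.5000 10.0000 5.0000 10.0000]
After op 4 tick(7): ref=12.0000 raw=[18.0000 24.0000 13.7500 24.0000]
After op 5 tick(10): ref=22.0000 raw=[33.0000 44.0000 26.2500 44.0000]
After op 6 sync(2): ref=22.0000 raw=[33.0000 44.0000 22.0000 44.0000]
After op 7 tick(7): ref=29.0000 raw=[43.5000 58.0000 30.7500 58.0000]
After op 8 sync(2): ref=29.0000 raw=[43.5000 58.0000 29.0000 58.0000]
Wrap final raw readings (mod 24): 43.5000 mod 24 = 19.5000; 58.0000 mod 24 = 10.0000; 29.0000 mod 24 = 5.0000; 58.0000 mod 24 = 10.0000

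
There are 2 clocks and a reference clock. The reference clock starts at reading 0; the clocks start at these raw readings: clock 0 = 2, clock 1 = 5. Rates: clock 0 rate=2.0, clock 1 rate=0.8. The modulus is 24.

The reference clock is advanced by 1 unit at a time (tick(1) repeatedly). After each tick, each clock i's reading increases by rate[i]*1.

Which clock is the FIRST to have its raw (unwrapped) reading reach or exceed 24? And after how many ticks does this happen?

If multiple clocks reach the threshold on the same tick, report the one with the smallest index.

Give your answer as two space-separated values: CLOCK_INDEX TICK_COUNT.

Answer: 0 11

Derivation:
clock 0: start=2, rate=2.0, needs 24-2 = 22; ticks = ceil(22/2.0) = ceil(11.0000) = 11; reading at tick 11 = 2 + 2.0*11 = 24.0000
clock 1: start=5, rate=0.8, needs 24-5 = 19; ticks = ceil(19/0.8) = ceil(23.7500) = 24; reading at tick 24 = 5 + 0.8*24 = 24.2000
Minimum tick count = 11; winners = [0]; smallest index = 0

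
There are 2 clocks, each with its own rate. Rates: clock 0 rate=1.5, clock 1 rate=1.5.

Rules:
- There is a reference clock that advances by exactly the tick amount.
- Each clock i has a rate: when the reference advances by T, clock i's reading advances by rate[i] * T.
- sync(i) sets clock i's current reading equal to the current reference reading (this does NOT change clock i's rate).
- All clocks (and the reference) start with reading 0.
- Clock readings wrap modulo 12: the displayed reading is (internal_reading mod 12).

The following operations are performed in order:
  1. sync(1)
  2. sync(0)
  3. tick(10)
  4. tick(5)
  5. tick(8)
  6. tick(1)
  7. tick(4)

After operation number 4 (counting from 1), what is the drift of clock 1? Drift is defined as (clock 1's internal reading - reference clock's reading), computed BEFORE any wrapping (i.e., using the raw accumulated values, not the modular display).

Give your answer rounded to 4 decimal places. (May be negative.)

Answer: 7.5000

Derivation:
After op 1 sync(1): ref=0.0000 raw=[0.0000 0.0000]
After op 2 sync(0): ref=0.0000 raw=[0.0000 0.0000]
After op 3 tick(10): ref=10.0000 raw=[15.0000 15.0000]
After op 4 tick(5): ref=15.0000 raw=[22.5000 22.5000]
Drift of clock 1 after op 4: 22.5000 - 15.0000 = 7.5000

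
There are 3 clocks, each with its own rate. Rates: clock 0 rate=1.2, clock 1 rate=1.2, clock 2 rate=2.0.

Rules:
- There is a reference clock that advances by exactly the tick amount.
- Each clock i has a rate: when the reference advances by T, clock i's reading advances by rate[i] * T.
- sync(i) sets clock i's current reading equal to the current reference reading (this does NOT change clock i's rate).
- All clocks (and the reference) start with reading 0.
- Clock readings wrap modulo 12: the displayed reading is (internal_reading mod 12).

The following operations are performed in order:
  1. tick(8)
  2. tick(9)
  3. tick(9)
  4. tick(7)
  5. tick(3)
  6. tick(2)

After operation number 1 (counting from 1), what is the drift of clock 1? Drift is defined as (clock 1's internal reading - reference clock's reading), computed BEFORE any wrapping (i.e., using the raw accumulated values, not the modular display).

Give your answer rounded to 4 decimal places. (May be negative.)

After op 1 tick(8): ref=8.0000 raw=[9.6000 9.6000 16.0000]
Drift of clock 1 after op 1: 9.6000 - 8.0000 = 1.6000

Answer: 1.6000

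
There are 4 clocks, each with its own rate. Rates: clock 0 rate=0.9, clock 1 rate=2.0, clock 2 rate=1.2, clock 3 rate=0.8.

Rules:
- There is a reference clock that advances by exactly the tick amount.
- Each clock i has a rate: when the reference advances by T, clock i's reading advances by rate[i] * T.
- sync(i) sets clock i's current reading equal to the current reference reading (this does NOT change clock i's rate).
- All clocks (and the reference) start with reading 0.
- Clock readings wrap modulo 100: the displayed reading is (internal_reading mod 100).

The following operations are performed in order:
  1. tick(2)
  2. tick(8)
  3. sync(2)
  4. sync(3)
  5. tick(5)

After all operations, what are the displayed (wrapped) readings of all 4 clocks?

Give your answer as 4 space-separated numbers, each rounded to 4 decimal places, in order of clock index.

After op 1 tick(2): ref=2.0000 raw=[1.8000 4.0000 2.4000 1.6000]
After op 2 tick(8): ref=10.0000 raw=[9.0000 20.0000 12.0000 8.0000]
After op 3 sync(2): ref=10.0000 raw=[9.0000 20.0000 10.0000 8.0000]
After op 4 sync(3): ref=10.0000 raw=[9.0000 20.0000 10.0000 10.0000]
After op 5 tick(5): ref=15.0000 raw=[13.5000 30.0000 16.0000 14.0000]
Wrap final raw readings (mod 100): 13.5000 mod 100 = 13.5000; 30.0000 mod 100 = 30.0000; 16.0000 mod 100 = 16.0000; 14.0000 mod 100 = 14.0000

Answer: 13.5000 30.0000 16.0000 14.0000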